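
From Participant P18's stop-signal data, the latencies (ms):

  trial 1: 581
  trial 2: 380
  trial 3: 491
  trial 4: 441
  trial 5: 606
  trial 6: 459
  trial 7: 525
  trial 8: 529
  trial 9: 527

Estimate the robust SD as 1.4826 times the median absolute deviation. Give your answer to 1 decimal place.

83.0 ms

Sorted: 380, 441, 459, 491, 525, 527, 529, 581, 606 → median = 525
|x − 525| sorted: 0, 2, 4, 34, 56, 66, 81, 84, 145 → MAD = 56
Robust SD ≈ 1.4826 × 56 = 83.026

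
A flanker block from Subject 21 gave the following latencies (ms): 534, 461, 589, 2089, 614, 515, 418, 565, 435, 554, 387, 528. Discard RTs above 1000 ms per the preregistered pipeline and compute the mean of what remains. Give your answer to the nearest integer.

509 ms

Excluded: 2089
Retained (n=11): Σ = 5600
Mean = 5600/11 = 509.0909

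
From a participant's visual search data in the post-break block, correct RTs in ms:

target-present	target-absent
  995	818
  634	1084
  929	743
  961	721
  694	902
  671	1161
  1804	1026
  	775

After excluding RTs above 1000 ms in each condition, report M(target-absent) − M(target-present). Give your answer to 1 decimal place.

-22.2 ms

target-present: exclude 1804
target-absent: exclude 1084, 1161, 1026
M(target-present) = 4884/6 = 814.000
M(target-absent) = 3959/5 = 791.800
Difference = 791.800 − 814.000 = -22.200 ms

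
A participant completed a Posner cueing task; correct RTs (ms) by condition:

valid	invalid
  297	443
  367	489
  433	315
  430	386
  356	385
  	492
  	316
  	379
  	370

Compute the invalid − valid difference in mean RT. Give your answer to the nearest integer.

M(valid) = 1883/5 = 376.600
M(invalid) = 3575/9 = 397.222
Difference = 397.222 − 376.600 = 20.622 ms

21 ms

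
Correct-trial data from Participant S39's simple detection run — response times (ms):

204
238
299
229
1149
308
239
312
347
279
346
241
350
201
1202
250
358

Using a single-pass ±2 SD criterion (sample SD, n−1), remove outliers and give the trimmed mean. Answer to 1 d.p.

280.1 ms

n = 17, ΣRT = 6552, M = 385.412
Σ(x−M)² = 1458830.12; s = √(1458830.12/16) = 301.955
Cutoffs: 385.412 ± 2·301.955 → [-218.5, 989.3]
Outside: 1149, 1202 → excluded.
Retained (n=15): Σ = 4201, mean = 4201/15 = 280.067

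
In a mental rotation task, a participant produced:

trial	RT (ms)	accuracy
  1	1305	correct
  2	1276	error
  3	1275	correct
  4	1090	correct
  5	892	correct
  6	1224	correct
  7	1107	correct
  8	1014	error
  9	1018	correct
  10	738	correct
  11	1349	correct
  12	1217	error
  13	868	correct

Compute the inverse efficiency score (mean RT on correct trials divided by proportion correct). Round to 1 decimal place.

1412.6 ms

Correct trials (n=10): 1305, 1275, 1090, 892, 1224, 1107, 1018, 738, 1349, 868
Mean correct RT = 10866/10 = 1086.6000 ms
Proportion correct = 10/13
IES = 1086.6000 / (10/13) = 1412.580 ms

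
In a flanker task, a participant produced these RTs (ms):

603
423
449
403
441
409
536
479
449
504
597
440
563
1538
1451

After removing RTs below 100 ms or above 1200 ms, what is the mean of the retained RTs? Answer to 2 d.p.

484.31 ms

Excluded: 1451, 1538
Retained (n=13): Σ = 6296
Mean = 6296/13 = 484.3077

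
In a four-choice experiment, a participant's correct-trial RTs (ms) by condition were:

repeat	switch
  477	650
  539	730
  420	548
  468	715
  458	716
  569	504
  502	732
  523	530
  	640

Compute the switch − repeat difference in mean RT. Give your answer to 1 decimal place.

M(repeat) = 3956/8 = 494.500
M(switch) = 5765/9 = 640.556
Difference = 640.556 − 494.500 = 146.056 ms

146.1 ms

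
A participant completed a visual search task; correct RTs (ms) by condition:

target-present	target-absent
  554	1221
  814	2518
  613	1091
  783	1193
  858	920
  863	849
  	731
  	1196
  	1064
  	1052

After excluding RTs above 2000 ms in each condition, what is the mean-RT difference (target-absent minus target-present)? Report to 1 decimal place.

287.7 ms

target-absent: exclude 2518
M(target-present) = 4485/6 = 747.500
M(target-absent) = 9317/9 = 1035.222
Difference = 1035.222 − 747.500 = 287.722 ms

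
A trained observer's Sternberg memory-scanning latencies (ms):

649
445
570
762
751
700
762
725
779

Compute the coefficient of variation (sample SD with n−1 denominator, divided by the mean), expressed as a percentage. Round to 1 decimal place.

n = 9, Σ = 6143, M = 682.5556
Σ(x−M)² = 98942.222; s = √(98942.222/8) = 111.2105
CV = 111.2105 / 682.5556 = 0.16293 = 16.293%

16.3%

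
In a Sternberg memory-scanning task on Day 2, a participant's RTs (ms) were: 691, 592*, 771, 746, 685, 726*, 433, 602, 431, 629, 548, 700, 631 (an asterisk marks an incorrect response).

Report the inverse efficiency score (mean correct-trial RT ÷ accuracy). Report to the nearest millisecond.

Correct trials (n=11): 691, 771, 746, 685, 433, 602, 431, 629, 548, 700, 631
Mean correct RT = 6867/11 = 624.2727 ms
Proportion correct = 11/13
IES = 624.2727 / (11/13) = 737.777 ms

738 ms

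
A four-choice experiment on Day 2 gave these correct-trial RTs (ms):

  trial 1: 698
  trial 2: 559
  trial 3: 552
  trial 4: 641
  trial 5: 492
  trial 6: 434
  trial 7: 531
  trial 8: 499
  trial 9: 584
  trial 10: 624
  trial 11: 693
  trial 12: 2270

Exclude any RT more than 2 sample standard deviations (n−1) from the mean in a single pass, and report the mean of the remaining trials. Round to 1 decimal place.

n = 12, ΣRT = 8577, M = 714.750
Σ(x−M)² = 2709822.25; s = √(2709822.25/11) = 496.334
Cutoffs: 714.750 ± 2·496.334 → [-277.9, 1707.4]
Outside: 2270 → excluded.
Retained (n=11): Σ = 6307, mean = 6307/11 = 573.364

573.4 ms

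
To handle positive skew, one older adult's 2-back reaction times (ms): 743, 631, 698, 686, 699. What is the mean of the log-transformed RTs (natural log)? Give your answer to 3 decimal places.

ln(RT): 6.6107, 6.4473, 6.5482, 6.5309, 6.5497
Σ ln(RT) = 32.6867
Mean = 32.6867/5 = 6.53735

6.537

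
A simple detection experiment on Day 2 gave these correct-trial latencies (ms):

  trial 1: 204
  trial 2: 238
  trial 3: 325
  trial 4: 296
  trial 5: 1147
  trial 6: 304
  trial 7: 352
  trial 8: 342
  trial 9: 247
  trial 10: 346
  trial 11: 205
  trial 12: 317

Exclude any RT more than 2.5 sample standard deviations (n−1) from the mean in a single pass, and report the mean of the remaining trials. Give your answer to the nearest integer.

n = 12, ΣRT = 4323, M = 360.250
Σ(x−M)² = 706272.25; s = √(706272.25/11) = 253.390
Cutoffs: 360.250 ± 2.5·253.390 → [-273.2, 993.7]
Outside: 1147 → excluded.
Retained (n=11): Σ = 3176, mean = 3176/11 = 288.727

289 ms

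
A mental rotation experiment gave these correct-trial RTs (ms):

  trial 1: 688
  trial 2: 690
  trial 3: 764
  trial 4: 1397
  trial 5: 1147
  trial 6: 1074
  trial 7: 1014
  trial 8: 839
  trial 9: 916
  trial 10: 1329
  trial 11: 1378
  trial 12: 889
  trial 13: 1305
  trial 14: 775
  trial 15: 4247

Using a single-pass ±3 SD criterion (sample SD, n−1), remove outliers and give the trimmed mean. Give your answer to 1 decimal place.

1014.6 ms

n = 15, ΣRT = 18452, M = 1230.133
Σ(x−M)² = 10622691.73; s = √(10622691.73/14) = 871.070
Cutoffs: 1230.133 ± 3·871.070 → [-1383.1, 3843.3]
Outside: 4247 → excluded.
Retained (n=14): Σ = 14205, mean = 14205/14 = 1014.643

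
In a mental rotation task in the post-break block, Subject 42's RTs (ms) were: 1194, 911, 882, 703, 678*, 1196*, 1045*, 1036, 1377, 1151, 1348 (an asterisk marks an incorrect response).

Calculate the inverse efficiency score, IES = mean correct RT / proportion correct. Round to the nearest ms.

1478 ms

Correct trials (n=8): 1194, 911, 882, 703, 1036, 1377, 1151, 1348
Mean correct RT = 8602/8 = 1075.2500 ms
Proportion correct = 8/11
IES = 1075.2500 / (8/11) = 1478.469 ms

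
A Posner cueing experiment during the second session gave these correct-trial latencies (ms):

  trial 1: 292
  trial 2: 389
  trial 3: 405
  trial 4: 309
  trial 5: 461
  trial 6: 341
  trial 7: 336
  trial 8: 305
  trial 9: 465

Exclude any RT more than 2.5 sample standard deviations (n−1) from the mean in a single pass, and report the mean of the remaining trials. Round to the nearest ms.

n = 9, ΣRT = 3303, M = 367.000
Σ(x−M)² = 34838.00; s = √(34838.00/8) = 65.991
Cutoffs: 367.000 ± 2.5·65.991 → [202.0, 532.0]
No RTs fall outside the cutoffs; all 9 retained. Mean = 3303/9 = 367.000

367 ms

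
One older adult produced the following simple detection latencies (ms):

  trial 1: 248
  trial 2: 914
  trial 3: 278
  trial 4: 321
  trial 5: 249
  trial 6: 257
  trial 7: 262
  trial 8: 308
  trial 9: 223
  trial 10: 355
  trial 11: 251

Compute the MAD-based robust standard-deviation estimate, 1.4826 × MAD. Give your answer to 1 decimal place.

23.7 ms

Sorted: 223, 248, 249, 251, 257, 262, 278, 308, 321, 355, 914 → median = 262
|x − 262| sorted: 0, 5, 11, 13, 14, 16, 39, 46, 59, 93, 652 → MAD = 16
Robust SD ≈ 1.4826 × 16 = 23.722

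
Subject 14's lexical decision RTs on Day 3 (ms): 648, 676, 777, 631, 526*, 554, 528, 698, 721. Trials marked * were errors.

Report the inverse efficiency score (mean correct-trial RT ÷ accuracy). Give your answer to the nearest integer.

736 ms

Correct trials (n=8): 648, 676, 777, 631, 554, 528, 698, 721
Mean correct RT = 5233/8 = 654.1250 ms
Proportion correct = 8/9
IES = 654.1250 / (8/9) = 735.891 ms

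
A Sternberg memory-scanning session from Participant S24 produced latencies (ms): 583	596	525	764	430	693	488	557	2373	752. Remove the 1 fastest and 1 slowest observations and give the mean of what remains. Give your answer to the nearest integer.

620 ms

Sorted: 430, 488, 525, 557, 583, 596, 693, 752, 764, 2373
Drop lowest 1 (430) and highest 1 (2373)
Remaining (n=8): Σ = 4958, mean = 4958/8 = 619.750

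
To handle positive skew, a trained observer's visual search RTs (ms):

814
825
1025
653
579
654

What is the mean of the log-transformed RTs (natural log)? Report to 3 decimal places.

6.613

ln(RT): 6.7020, 6.7154, 6.9324, 6.4816, 6.3613, 6.4831
Σ ln(RT) = 39.6758
Mean = 39.6758/6 = 6.61263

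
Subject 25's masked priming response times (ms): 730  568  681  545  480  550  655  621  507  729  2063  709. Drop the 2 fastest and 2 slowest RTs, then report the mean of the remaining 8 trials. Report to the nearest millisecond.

632 ms

Sorted: 480, 507, 545, 550, 568, 621, 655, 681, 709, 729, 730, 2063
Drop lowest 2 (480, 507) and highest 2 (730, 2063)
Remaining (n=8): Σ = 5058, mean = 5058/8 = 632.250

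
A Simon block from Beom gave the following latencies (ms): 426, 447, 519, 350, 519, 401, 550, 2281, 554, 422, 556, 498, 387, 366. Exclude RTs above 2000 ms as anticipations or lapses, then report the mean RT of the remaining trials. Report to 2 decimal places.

Excluded: 2281
Retained (n=13): Σ = 5995
Mean = 5995/13 = 461.1538

461.15 ms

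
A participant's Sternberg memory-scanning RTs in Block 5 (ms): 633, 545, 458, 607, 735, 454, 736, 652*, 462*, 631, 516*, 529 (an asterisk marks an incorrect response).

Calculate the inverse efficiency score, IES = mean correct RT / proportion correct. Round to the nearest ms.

789 ms

Correct trials (n=9): 633, 545, 458, 607, 735, 454, 736, 631, 529
Mean correct RT = 5328/9 = 592.0000 ms
Proportion correct = 9/12
IES = 592.0000 / (9/12) = 789.333 ms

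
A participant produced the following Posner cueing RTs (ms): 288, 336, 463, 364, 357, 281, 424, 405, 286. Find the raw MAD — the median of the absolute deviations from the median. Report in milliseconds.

Sorted: 281, 286, 288, 336, 357, 364, 405, 424, 463 → median = 357
|x − 357|: 69, 21, 106, 7, 0, 76, 67, 48, 71
Sorted deviations: 0, 7, 21, 48, 67, 69, 71, 76, 106 → MAD = 67

67 ms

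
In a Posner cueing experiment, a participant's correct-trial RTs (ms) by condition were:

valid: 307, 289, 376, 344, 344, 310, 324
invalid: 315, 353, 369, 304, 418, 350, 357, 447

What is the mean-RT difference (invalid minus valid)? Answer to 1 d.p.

36.4 ms

M(valid) = 2294/7 = 327.714
M(invalid) = 2913/8 = 364.125
Difference = 364.125 − 327.714 = 36.411 ms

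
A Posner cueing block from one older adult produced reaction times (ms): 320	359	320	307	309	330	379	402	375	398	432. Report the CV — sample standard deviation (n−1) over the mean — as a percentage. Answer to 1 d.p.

n = 11, Σ = 3931, M = 357.3636
Σ(x−M)² = 18412.545; s = √(18412.545/10) = 42.9098
CV = 42.9098 / 357.3636 = 0.12007 = 12.007%

12.0%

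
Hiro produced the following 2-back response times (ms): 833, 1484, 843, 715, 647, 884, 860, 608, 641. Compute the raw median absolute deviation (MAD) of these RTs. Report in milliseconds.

Sorted: 608, 641, 647, 715, 833, 843, 860, 884, 1484 → median = 833
|x − 833|: 0, 651, 10, 118, 186, 51, 27, 225, 192
Sorted deviations: 0, 10, 27, 51, 118, 186, 192, 225, 651 → MAD = 118

118 ms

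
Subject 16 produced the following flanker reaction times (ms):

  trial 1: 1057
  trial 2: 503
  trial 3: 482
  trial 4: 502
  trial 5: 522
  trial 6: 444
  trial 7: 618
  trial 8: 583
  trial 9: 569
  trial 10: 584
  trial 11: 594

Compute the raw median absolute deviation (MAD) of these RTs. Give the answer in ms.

49 ms

Sorted: 444, 482, 502, 503, 522, 569, 583, 584, 594, 618, 1057 → median = 569
|x − 569|: 488, 66, 87, 67, 47, 125, 49, 14, 0, 15, 25
Sorted deviations: 0, 14, 15, 25, 47, 49, 66, 67, 87, 125, 488 → MAD = 49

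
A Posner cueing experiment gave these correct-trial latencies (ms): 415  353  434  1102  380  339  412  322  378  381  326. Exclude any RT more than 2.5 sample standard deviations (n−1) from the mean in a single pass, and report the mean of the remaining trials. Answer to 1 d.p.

374.0 ms

n = 11, ΣRT = 4842, M = 440.182
Σ(x−M)² = 495303.64; s = √(495303.64/10) = 222.554
Cutoffs: 440.182 ± 2.5·222.554 → [-116.2, 996.6]
Outside: 1102 → excluded.
Retained (n=10): Σ = 3740, mean = 3740/10 = 374.000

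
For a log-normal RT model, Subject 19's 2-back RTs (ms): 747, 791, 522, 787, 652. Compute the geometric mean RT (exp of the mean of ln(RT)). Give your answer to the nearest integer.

692 ms

ln(RT): 6.6161, 6.6733, 6.2577, 6.6682, 6.4800
Mean ln(RT) = 32.6953/5 = 6.53906
Geometric mean = exp(6.53906) = 691.64 ms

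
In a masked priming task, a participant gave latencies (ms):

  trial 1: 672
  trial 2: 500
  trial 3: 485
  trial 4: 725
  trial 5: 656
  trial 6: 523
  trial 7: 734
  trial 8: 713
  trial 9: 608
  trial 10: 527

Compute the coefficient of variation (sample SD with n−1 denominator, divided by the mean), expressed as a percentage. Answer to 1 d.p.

n = 10, Σ = 6143, M = 614.3000
Σ(x−M)² = 87172.100; s = √(87172.100/9) = 98.4164
CV = 98.4164 / 614.3000 = 0.16021 = 16.021%

16.0%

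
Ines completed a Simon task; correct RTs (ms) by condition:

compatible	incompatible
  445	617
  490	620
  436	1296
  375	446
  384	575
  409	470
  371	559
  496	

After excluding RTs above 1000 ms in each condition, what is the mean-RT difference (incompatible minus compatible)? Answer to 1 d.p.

122.1 ms

incompatible: exclude 1296
M(compatible) = 3406/8 = 425.750
M(incompatible) = 3287/6 = 547.833
Difference = 547.833 − 425.750 = 122.083 ms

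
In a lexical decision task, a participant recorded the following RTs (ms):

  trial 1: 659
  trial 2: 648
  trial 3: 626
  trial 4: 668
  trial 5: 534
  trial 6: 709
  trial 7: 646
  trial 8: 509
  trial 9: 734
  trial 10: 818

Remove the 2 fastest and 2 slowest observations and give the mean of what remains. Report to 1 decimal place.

659.3 ms

Sorted: 509, 534, 626, 646, 648, 659, 668, 709, 734, 818
Drop lowest 2 (509, 534) and highest 2 (734, 818)
Remaining (n=6): Σ = 3956, mean = 3956/6 = 659.333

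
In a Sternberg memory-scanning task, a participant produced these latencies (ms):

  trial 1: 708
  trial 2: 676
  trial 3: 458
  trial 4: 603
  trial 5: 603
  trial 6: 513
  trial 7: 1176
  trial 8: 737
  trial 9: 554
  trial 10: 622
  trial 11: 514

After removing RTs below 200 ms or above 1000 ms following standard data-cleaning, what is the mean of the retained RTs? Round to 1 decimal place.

Excluded: 1176
Retained (n=10): Σ = 5988
Mean = 5988/10 = 598.8000

598.8 ms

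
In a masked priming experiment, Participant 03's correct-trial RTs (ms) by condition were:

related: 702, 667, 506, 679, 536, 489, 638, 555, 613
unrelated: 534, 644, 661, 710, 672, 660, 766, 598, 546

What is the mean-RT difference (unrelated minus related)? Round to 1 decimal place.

M(related) = 5385/9 = 598.333
M(unrelated) = 5791/9 = 643.444
Difference = 643.444 − 598.333 = 45.111 ms

45.1 ms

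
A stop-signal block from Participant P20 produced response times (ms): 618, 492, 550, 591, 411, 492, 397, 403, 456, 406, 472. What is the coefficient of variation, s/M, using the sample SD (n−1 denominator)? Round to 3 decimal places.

n = 11, Σ = 5288, M = 480.7273
Σ(x−M)² = 60242.182; s = √(60242.182/10) = 77.6158
CV = 77.6158 / 480.7273 = 0.16146

0.161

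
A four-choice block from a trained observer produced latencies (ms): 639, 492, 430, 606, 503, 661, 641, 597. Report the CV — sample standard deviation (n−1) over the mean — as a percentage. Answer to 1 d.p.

n = 8, Σ = 4569, M = 571.1250
Σ(x−M)² = 50270.875; s = √(50270.875/7) = 84.7440
CV = 84.7440 / 571.1250 = 0.14838 = 14.838%

14.8%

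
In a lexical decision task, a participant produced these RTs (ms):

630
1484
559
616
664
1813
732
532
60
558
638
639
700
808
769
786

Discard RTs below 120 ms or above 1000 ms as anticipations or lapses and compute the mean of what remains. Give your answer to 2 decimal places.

663.92 ms

Excluded: 60, 1484, 1813
Retained (n=13): Σ = 8631
Mean = 8631/13 = 663.9231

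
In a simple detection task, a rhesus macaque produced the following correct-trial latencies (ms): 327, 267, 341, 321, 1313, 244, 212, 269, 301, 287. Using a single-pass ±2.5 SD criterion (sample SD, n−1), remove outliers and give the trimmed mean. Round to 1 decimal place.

n = 10, ΣRT = 3882, M = 388.200
Σ(x−M)² = 964327.60; s = √(964327.60/9) = 327.334
Cutoffs: 388.200 ± 2.5·327.334 → [-430.1, 1206.5]
Outside: 1313 → excluded.
Retained (n=9): Σ = 2569, mean = 2569/9 = 285.444

285.4 ms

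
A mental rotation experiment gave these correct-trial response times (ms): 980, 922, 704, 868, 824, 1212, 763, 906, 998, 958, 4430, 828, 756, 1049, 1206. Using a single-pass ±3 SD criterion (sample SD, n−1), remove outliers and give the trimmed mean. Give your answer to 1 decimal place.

926.7 ms

n = 15, ΣRT = 17404, M = 1160.267
Σ(x−M)² = 11767792.93; s = √(11767792.93/14) = 916.819
Cutoffs: 1160.267 ± 3·916.819 → [-1590.2, 3910.7]
Outside: 4430 → excluded.
Retained (n=14): Σ = 12974, mean = 12974/14 = 926.714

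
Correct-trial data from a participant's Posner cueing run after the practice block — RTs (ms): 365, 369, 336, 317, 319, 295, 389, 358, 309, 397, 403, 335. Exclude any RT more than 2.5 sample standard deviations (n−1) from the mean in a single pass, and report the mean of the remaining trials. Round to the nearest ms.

n = 12, ΣRT = 4192, M = 349.333
Σ(x−M)² = 14360.67; s = √(14360.67/11) = 36.132
Cutoffs: 349.333 ± 2.5·36.132 → [259.0, 439.7]
No RTs fall outside the cutoffs; all 12 retained. Mean = 4192/12 = 349.333

349 ms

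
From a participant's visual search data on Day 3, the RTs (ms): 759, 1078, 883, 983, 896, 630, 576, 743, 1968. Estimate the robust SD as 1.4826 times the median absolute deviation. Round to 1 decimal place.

Sorted: 576, 630, 743, 759, 883, 896, 983, 1078, 1968 → median = 883
|x − 883| sorted: 0, 13, 100, 124, 140, 195, 253, 307, 1085 → MAD = 140
Robust SD ≈ 1.4826 × 140 = 207.564

207.6 ms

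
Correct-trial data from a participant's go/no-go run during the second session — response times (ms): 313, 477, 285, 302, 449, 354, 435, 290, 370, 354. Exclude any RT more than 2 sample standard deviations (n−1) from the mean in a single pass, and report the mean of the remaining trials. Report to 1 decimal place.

n = 10, ΣRT = 3629, M = 362.900
Σ(x−M)² = 43420.90; s = √(43420.90/9) = 69.459
Cutoffs: 362.900 ± 2·69.459 → [224.0, 501.8]
No RTs fall outside the cutoffs; all 10 retained. Mean = 3629/10 = 362.900

362.9 ms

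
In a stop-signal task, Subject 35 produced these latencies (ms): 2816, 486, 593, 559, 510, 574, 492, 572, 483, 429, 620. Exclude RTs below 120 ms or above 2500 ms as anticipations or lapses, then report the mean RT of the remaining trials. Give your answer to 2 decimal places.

531.80 ms

Excluded: 2816
Retained (n=10): Σ = 5318
Mean = 5318/10 = 531.8000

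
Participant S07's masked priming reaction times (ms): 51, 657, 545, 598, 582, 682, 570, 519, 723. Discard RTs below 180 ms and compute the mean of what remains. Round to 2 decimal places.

609.50 ms

Excluded: 51
Retained (n=8): Σ = 4876
Mean = 4876/8 = 609.5000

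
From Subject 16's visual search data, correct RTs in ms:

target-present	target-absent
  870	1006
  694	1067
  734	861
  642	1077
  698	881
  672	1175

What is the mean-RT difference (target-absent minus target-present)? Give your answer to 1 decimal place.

292.8 ms

M(target-present) = 4310/6 = 718.333
M(target-absent) = 6067/6 = 1011.167
Difference = 1011.167 − 718.333 = 292.833 ms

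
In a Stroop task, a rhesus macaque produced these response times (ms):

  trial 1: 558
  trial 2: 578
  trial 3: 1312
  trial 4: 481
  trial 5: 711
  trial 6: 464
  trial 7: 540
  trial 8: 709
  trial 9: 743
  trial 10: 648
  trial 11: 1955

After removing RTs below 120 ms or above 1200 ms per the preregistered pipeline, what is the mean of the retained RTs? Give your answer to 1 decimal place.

Excluded: 1312, 1955
Retained (n=9): Σ = 5432
Mean = 5432/9 = 603.5556

603.6 ms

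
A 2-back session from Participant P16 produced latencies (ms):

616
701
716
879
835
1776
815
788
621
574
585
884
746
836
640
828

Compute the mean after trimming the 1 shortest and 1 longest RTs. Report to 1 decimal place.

Sorted: 574, 585, 616, 621, 640, 701, 716, 746, 788, 815, 828, 835, 836, 879, 884, 1776
Drop lowest 1 (574) and highest 1 (1776)
Remaining (n=14): Σ = 10490, mean = 10490/14 = 749.286

749.3 ms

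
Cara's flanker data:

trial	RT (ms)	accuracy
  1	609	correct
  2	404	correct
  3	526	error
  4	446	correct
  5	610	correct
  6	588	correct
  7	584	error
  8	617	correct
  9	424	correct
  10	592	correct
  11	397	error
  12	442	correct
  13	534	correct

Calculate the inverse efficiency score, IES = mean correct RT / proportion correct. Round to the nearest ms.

685 ms

Correct trials (n=10): 609, 404, 446, 610, 588, 617, 424, 592, 442, 534
Mean correct RT = 5266/10 = 526.6000 ms
Proportion correct = 10/13
IES = 526.6000 / (10/13) = 684.580 ms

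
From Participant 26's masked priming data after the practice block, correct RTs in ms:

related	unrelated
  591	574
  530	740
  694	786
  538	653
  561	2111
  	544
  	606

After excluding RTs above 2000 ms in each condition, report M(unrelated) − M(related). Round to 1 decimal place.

67.7 ms

unrelated: exclude 2111
M(related) = 2914/5 = 582.800
M(unrelated) = 3903/6 = 650.500
Difference = 650.500 − 582.800 = 67.700 ms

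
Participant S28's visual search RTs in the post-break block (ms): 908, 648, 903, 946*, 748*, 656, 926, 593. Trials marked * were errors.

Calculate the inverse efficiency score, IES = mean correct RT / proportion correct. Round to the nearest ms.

Correct trials (n=6): 908, 648, 903, 656, 926, 593
Mean correct RT = 4634/6 = 772.3333 ms
Proportion correct = 6/8
IES = 772.3333 / (6/8) = 1029.778 ms

1030 ms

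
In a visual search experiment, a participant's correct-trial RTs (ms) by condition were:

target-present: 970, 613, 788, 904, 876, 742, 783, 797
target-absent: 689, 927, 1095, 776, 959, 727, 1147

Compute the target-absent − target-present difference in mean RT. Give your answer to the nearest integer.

94 ms

M(target-present) = 6473/8 = 809.125
M(target-absent) = 6320/7 = 902.857
Difference = 902.857 − 809.125 = 93.732 ms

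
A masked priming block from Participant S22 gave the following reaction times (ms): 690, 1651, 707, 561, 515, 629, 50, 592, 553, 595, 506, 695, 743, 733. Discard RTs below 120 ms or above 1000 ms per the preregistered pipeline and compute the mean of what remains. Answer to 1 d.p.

Excluded: 50, 1651
Retained (n=12): Σ = 7519
Mean = 7519/12 = 626.5833

626.6 ms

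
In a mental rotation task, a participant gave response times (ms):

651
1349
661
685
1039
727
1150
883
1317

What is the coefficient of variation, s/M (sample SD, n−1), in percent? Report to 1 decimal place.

30.0%

n = 9, Σ = 8462, M = 940.2222
Σ(x−M)² = 638315.556; s = √(638315.556/8) = 282.4703
CV = 282.4703 / 940.2222 = 0.30043 = 30.043%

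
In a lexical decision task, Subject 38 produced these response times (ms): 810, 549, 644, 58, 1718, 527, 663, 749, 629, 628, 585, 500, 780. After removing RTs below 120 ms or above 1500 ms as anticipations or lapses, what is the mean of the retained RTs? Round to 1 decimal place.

642.2 ms

Excluded: 58, 1718
Retained (n=11): Σ = 7064
Mean = 7064/11 = 642.1818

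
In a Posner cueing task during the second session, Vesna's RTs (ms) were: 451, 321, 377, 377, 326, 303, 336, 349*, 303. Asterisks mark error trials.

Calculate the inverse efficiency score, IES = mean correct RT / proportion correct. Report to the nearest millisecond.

393 ms

Correct trials (n=8): 451, 321, 377, 377, 326, 303, 336, 303
Mean correct RT = 2794/8 = 349.2500 ms
Proportion correct = 8/9
IES = 349.2500 / (8/9) = 392.906 ms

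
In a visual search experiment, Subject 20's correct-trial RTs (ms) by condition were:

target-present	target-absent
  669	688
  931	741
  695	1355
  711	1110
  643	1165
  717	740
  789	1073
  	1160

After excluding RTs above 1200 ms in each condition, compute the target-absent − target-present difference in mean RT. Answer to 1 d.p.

target-absent: exclude 1355
M(target-present) = 5155/7 = 736.429
M(target-absent) = 6677/7 = 953.857
Difference = 953.857 − 736.429 = 217.429 ms

217.4 ms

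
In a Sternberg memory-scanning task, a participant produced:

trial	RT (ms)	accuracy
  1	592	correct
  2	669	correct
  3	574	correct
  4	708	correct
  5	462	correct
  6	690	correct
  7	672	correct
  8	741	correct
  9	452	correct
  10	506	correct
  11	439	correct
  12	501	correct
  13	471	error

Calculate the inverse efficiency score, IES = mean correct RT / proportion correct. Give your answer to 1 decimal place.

Correct trials (n=12): 592, 669, 574, 708, 462, 690, 672, 741, 452, 506, 439, 501
Mean correct RT = 7006/12 = 583.8333 ms
Proportion correct = 12/13
IES = 583.8333 / (12/13) = 632.486 ms

632.5 ms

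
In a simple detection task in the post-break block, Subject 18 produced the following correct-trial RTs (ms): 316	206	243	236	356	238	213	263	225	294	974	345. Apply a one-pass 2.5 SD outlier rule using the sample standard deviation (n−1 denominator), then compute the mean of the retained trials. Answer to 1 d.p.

266.8 ms

n = 12, ΣRT = 3909, M = 325.750
Σ(x−M)² = 486360.25; s = √(486360.25/11) = 210.273
Cutoffs: 325.750 ± 2.5·210.273 → [-199.9, 851.4]
Outside: 974 → excluded.
Retained (n=11): Σ = 2935, mean = 2935/11 = 266.818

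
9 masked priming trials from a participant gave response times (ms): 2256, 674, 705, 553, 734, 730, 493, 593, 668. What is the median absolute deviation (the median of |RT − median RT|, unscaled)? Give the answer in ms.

Sorted: 493, 553, 593, 668, 674, 705, 730, 734, 2256 → median = 674
|x − 674|: 1582, 0, 31, 121, 60, 56, 181, 81, 6
Sorted deviations: 0, 6, 31, 56, 60, 81, 121, 181, 1582 → MAD = 60

60 ms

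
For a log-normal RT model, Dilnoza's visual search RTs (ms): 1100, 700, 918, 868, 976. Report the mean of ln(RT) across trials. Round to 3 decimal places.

ln(RT): 7.0031, 6.5511, 6.8222, 6.7662, 6.8835
Σ ln(RT) = 34.0260
Mean = 34.0260/5 = 6.80520

6.805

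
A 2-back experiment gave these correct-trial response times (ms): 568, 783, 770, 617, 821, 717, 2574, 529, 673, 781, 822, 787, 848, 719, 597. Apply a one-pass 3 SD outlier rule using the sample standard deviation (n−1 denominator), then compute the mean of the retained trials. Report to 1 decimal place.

n = 15, ΣRT = 12606, M = 840.400
Σ(x−M)² = 3359083.60; s = √(3359083.60/14) = 489.831
Cutoffs: 840.400 ± 3·489.831 → [-629.1, 2309.9]
Outside: 2574 → excluded.
Retained (n=14): Σ = 10032, mean = 10032/14 = 716.571

716.6 ms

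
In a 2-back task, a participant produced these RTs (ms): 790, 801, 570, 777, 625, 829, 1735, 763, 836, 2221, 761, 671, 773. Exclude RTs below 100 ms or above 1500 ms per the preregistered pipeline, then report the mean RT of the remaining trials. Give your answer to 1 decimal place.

Excluded: 1735, 2221
Retained (n=11): Σ = 8196
Mean = 8196/11 = 745.0909

745.1 ms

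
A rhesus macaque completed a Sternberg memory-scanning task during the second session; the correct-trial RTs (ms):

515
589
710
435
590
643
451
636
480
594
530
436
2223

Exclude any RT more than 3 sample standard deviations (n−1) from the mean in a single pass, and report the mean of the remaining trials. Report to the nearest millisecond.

n = 13, ΣRT = 8832, M = 679.385
Σ(x−M)² = 2670553.08; s = √(2670553.08/12) = 471.748
Cutoffs: 679.385 ± 3·471.748 → [-735.9, 2094.6]
Outside: 2223 → excluded.
Retained (n=12): Σ = 6609, mean = 6609/12 = 550.750

551 ms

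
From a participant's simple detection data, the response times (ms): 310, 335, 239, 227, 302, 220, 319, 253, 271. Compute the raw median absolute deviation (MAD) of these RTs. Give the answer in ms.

39 ms

Sorted: 220, 227, 239, 253, 271, 302, 310, 319, 335 → median = 271
|x − 271|: 39, 64, 32, 44, 31, 51, 48, 18, 0
Sorted deviations: 0, 18, 31, 32, 39, 44, 48, 51, 64 → MAD = 39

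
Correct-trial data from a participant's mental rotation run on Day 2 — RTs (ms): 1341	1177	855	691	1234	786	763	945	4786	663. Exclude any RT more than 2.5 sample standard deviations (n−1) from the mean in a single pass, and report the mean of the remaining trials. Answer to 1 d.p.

n = 10, ΣRT = 13241, M = 1324.100
Σ(x−M)² = 13820818.90; s = √(13820818.90/9) = 1239.212
Cutoffs: 1324.100 ± 2.5·1239.212 → [-1773.9, 4422.1]
Outside: 4786 → excluded.
Retained (n=9): Σ = 8455, mean = 8455/9 = 939.444

939.4 ms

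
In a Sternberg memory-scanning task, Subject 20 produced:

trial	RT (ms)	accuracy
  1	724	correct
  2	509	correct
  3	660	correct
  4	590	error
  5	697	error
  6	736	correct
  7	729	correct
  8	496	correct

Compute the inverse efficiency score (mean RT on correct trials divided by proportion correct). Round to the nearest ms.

856 ms

Correct trials (n=6): 724, 509, 660, 736, 729, 496
Mean correct RT = 3854/6 = 642.3333 ms
Proportion correct = 6/8
IES = 642.3333 / (6/8) = 856.444 ms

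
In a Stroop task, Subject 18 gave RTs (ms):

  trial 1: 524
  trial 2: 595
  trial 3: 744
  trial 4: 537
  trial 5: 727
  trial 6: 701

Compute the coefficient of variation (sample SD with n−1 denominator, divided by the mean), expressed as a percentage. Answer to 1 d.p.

15.4%

n = 6, Σ = 3828, M = 638.0000
Σ(x−M)² = 48172.000; s = √(48172.000/5) = 98.1550
CV = 98.1550 / 638.0000 = 0.15385 = 15.385%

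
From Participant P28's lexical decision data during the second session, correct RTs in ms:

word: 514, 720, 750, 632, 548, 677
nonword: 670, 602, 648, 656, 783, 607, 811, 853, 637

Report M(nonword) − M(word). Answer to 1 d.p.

56.2 ms

M(word) = 3841/6 = 640.167
M(nonword) = 6267/9 = 696.333
Difference = 696.333 − 640.167 = 56.167 ms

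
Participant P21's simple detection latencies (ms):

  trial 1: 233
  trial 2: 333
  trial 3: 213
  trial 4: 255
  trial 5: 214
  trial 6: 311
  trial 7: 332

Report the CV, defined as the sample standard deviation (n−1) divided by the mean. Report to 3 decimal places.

0.200

n = 7, Σ = 1891, M = 270.1429
Σ(x−M)² = 17472.857; s = √(17472.857/6) = 53.9643
CV = 53.9643 / 270.1429 = 0.19976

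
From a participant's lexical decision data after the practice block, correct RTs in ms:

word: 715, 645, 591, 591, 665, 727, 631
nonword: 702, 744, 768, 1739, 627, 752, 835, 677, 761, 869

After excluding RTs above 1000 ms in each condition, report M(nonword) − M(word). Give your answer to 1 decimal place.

96.2 ms

nonword: exclude 1739
M(word) = 4565/7 = 652.143
M(nonword) = 6735/9 = 748.333
Difference = 748.333 − 652.143 = 96.190 ms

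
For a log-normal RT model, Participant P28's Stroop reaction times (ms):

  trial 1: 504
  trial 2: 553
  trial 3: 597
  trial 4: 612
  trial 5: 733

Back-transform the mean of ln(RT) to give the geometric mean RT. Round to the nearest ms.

ln(RT): 6.2226, 6.3154, 6.3919, 6.4167, 6.5971
Mean ln(RT) = 31.9437/5 = 6.38875
Geometric mean = exp(6.38875) = 595.11 ms

595 ms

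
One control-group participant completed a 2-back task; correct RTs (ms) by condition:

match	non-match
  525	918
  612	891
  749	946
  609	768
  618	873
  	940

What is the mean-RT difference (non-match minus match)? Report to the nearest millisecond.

267 ms

M(match) = 3113/5 = 622.600
M(non-match) = 5336/6 = 889.333
Difference = 889.333 − 622.600 = 266.733 ms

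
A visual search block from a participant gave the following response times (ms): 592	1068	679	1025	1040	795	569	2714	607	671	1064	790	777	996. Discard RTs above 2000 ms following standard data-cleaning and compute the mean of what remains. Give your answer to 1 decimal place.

Excluded: 2714
Retained (n=13): Σ = 10673
Mean = 10673/13 = 821.0000

821.0 ms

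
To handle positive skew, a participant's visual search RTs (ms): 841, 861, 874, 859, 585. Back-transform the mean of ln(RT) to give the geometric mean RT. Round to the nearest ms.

795 ms

ln(RT): 6.7346, 6.7581, 6.7731, 6.7558, 6.3716
Mean ln(RT) = 33.3931/5 = 6.67863
Geometric mean = exp(6.67863) = 795.23 ms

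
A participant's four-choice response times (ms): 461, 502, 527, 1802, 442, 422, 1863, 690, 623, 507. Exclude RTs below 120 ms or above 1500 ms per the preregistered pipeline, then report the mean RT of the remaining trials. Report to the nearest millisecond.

Excluded: 1802, 1863
Retained (n=8): Σ = 4174
Mean = 4174/8 = 521.7500

522 ms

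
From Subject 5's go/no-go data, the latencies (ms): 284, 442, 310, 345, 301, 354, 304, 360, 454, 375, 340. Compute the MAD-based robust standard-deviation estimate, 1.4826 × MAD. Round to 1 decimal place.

Sorted: 284, 301, 304, 310, 340, 345, 354, 360, 375, 442, 454 → median = 345
|x − 345| sorted: 0, 5, 9, 15, 30, 35, 41, 44, 61, 97, 109 → MAD = 35
Robust SD ≈ 1.4826 × 35 = 51.891

51.9 ms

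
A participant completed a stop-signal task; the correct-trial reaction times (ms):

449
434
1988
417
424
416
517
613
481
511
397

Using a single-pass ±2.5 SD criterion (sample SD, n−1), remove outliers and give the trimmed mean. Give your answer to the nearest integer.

n = 11, ΣRT = 6647, M = 604.273
Σ(x−M)² = 2145370.18; s = √(2145370.18/10) = 463.181
Cutoffs: 604.273 ± 2.5·463.181 → [-553.7, 1762.2]
Outside: 1988 → excluded.
Retained (n=10): Σ = 4659, mean = 4659/10 = 465.900

466 ms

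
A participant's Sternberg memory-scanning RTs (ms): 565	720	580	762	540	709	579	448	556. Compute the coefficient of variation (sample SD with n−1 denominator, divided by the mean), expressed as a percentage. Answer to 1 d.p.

16.8%

n = 9, Σ = 5459, M = 606.5556
Σ(x−M)² = 82844.222; s = √(82844.222/8) = 101.7621
CV = 101.7621 / 606.5556 = 0.16777 = 16.777%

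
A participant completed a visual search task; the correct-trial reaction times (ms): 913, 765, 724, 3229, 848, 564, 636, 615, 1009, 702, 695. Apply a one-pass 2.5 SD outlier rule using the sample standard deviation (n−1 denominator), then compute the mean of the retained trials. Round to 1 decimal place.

n = 11, ΣRT = 10700, M = 972.727
Σ(x−M)² = 5775060.18; s = √(5775060.18/10) = 759.938
Cutoffs: 972.727 ± 2.5·759.938 → [-927.1, 2872.6]
Outside: 3229 → excluded.
Retained (n=10): Σ = 7471, mean = 7471/10 = 747.100

747.1 ms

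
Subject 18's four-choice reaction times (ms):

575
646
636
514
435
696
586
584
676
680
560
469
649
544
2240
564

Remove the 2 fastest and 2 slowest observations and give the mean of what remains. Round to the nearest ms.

601 ms

Sorted: 435, 469, 514, 544, 560, 564, 575, 584, 586, 636, 646, 649, 676, 680, 696, 2240
Drop lowest 2 (435, 469) and highest 2 (696, 2240)
Remaining (n=12): Σ = 7214, mean = 7214/12 = 601.167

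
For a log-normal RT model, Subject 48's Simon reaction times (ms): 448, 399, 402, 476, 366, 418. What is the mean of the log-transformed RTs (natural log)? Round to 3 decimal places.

6.032

ln(RT): 6.1048, 5.9890, 5.9965, 6.1654, 5.9026, 6.0355
Σ ln(RT) = 36.1937
Mean = 36.1937/6 = 6.03229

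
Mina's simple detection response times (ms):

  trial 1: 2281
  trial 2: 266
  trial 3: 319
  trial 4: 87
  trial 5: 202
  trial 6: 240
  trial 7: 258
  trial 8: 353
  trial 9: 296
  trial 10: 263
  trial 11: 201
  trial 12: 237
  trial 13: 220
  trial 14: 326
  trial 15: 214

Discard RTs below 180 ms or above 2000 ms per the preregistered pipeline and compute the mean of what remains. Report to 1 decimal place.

Excluded: 87, 2281
Retained (n=13): Σ = 3395
Mean = 3395/13 = 261.1538

261.2 ms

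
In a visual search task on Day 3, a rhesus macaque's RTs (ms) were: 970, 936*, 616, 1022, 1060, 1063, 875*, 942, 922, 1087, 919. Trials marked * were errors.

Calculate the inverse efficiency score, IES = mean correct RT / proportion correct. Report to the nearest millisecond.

1168 ms

Correct trials (n=9): 970, 616, 1022, 1060, 1063, 942, 922, 1087, 919
Mean correct RT = 8601/9 = 955.6667 ms
Proportion correct = 9/11
IES = 955.6667 / (9/11) = 1168.037 ms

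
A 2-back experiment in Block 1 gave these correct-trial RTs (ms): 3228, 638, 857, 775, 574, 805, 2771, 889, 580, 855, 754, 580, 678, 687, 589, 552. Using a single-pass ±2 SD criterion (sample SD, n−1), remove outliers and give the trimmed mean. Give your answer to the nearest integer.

n = 16, ΣRT = 15812, M = 988.250
Σ(x−M)² = 9537775.00; s = √(9537775.00/15) = 797.403
Cutoffs: 988.250 ± 2·797.403 → [-606.6, 2583.1]
Outside: 2771, 3228 → excluded.
Retained (n=14): Σ = 9813, mean = 9813/14 = 700.929

701 ms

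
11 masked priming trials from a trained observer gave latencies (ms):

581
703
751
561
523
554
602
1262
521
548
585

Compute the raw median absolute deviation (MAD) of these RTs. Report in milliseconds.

33 ms

Sorted: 521, 523, 548, 554, 561, 581, 585, 602, 703, 751, 1262 → median = 581
|x − 581|: 0, 122, 170, 20, 58, 27, 21, 681, 60, 33, 4
Sorted deviations: 0, 4, 20, 21, 27, 33, 58, 60, 122, 170, 681 → MAD = 33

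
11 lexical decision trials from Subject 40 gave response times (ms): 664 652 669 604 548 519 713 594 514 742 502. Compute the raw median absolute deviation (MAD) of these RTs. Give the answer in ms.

65 ms

Sorted: 502, 514, 519, 548, 594, 604, 652, 664, 669, 713, 742 → median = 604
|x − 604|: 60, 48, 65, 0, 56, 85, 109, 10, 90, 138, 102
Sorted deviations: 0, 10, 48, 56, 60, 65, 85, 90, 102, 109, 138 → MAD = 65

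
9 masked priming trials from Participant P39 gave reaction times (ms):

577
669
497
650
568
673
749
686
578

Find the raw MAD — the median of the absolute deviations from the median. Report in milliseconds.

Sorted: 497, 568, 577, 578, 650, 669, 673, 686, 749 → median = 650
|x − 650|: 73, 19, 153, 0, 82, 23, 99, 36, 72
Sorted deviations: 0, 19, 23, 36, 72, 73, 82, 99, 153 → MAD = 72

72 ms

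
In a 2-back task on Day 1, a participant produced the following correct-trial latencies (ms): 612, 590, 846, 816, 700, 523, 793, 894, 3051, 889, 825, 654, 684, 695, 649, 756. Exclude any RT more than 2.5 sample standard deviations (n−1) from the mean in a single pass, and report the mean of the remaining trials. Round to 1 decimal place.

n = 16, ΣRT = 13977, M = 873.562
Σ(x−M)² = 5236927.94; s = √(5236927.94/15) = 590.871
Cutoffs: 873.562 ± 2.5·590.871 → [-603.6, 2350.7]
Outside: 3051 → excluded.
Retained (n=15): Σ = 10926, mean = 10926/15 = 728.400

728.4 ms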